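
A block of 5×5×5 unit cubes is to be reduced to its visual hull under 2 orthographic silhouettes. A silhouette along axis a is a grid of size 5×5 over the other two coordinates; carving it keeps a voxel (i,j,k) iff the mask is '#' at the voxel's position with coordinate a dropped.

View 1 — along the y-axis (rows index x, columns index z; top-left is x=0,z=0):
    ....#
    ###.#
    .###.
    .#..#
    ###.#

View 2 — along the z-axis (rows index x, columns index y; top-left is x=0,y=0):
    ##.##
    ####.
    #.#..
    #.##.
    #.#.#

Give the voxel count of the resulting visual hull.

44 voxels

start: 5×5×5 = 125 voxels
V1 y: intersect with XZ mask (14 set) -- 70 left
V2 z: intersect with XY mask (16 set) -- 44 left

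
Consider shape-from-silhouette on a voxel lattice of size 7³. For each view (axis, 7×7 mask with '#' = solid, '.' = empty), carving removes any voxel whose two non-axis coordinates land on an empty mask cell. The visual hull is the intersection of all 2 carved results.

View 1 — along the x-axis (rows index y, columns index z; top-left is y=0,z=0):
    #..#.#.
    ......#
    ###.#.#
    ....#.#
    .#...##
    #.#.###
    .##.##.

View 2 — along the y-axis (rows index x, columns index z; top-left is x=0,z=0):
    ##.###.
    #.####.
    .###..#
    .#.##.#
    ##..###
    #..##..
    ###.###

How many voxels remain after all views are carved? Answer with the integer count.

start: 7×7×7 = 343 voxels
step 1: project along x, AND mask (23/49) → |grid| = 161
step 2: project along y, AND mask (32/49) → |grid| = 104

|visual hull| = 104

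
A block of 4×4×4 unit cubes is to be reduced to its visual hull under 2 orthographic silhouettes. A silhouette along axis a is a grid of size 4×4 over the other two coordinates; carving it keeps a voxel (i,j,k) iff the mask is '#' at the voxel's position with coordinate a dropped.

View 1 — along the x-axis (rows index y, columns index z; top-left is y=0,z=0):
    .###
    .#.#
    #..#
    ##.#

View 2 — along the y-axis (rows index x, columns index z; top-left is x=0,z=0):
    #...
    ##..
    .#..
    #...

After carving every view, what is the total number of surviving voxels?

initial block: 4^3 = 64
after view 1 [x-axis, 10 of 16 cells solid] → remaining = 40
after view 2 [y-axis, 5 of 16 cells solid] → remaining = 12

remaining voxels: 12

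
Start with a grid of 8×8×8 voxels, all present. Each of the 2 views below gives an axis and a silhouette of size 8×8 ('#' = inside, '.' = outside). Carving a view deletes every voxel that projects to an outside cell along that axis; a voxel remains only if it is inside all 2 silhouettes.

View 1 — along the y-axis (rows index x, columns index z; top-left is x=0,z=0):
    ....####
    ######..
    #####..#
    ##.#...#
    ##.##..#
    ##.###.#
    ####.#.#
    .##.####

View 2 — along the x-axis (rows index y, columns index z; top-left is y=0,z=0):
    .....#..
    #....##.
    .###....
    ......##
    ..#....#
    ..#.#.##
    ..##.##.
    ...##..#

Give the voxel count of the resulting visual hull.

remaining voxels: 110

full grid |V| = 512
step 1: project along y, AND mask (43/64) → |grid| = 344
step 2: project along x, AND mask (22/64) → |grid| = 110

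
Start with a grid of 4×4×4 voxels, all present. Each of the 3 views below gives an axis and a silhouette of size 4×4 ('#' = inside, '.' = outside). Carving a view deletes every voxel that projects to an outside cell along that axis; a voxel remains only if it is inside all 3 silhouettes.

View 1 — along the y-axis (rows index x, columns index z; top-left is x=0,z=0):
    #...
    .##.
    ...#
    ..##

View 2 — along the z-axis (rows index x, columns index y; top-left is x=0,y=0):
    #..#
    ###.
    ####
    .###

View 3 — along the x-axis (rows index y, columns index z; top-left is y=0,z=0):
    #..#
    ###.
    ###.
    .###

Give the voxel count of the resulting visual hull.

initial block: 4^3 = 64
step 1: project along y, AND mask (6/16) → |grid| = 24
step 2: project along z, AND mask (12/16) → |grid| = 18
step 3: project along x, AND mask (11/16) → |grid| = 11

voxel count = 11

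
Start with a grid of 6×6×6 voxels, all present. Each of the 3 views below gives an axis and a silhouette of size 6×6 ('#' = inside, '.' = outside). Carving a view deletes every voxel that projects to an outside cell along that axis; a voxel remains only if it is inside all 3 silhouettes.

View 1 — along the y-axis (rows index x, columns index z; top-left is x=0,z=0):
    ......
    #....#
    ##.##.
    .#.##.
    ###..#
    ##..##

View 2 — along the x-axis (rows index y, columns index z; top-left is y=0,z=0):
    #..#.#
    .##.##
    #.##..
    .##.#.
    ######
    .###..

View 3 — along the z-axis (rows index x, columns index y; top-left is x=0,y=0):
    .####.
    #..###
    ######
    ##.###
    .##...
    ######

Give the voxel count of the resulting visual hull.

voxel count = 46

full grid |V| = 216
  1. axis=1 (XZ plane), |mask|=17  ⇒  voxels=102
  2. axis=0 (YZ plane), |mask|=22  ⇒  voxels=59
  3. axis=2 (XY plane), |mask|=27  ⇒  voxels=46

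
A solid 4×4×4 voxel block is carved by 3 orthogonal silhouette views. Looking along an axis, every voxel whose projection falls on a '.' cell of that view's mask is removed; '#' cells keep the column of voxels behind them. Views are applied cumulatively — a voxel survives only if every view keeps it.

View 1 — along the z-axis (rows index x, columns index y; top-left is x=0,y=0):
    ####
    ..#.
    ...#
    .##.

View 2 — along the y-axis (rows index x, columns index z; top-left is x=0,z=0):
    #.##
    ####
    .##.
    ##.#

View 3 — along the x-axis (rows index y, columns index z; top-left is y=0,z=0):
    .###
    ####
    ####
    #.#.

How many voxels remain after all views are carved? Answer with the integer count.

start: 4×4×4 = 64 voxels
step 1: project along z, AND mask (8/16) → |grid| = 32
step 2: project along y, AND mask (12/16) → |grid| = 24
step 3: project along x, AND mask (13/16) → |grid| = 21

remaining voxels: 21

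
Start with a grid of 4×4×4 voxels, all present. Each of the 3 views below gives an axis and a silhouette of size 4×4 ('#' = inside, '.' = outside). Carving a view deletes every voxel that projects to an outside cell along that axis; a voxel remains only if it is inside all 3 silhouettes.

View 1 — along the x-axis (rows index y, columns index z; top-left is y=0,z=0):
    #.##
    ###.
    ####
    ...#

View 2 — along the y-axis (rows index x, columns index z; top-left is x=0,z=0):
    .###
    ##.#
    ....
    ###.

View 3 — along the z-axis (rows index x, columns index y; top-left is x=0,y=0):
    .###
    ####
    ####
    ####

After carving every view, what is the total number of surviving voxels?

full grid |V| = 64
carve view 1 (along x, YZ-mask fill 11/16): 44 voxels remain
carve view 2 (along y, XZ-mask fill 9/16): 24 voxels remain
carve view 3 (along z, XY-mask fill 15/16): 22 voxels remain

remaining voxels: 22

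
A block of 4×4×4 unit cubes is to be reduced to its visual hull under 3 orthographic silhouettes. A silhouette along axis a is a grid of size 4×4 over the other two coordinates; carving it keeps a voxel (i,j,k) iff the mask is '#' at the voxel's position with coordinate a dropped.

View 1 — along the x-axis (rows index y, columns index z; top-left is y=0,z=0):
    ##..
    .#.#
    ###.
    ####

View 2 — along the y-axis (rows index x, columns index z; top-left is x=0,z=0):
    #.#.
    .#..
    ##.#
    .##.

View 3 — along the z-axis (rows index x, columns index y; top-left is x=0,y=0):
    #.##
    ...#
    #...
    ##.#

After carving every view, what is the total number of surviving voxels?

before carving: 64 voxels (4×4×4)
after view 1 [x-axis, 11 of 16 cells solid] → remaining = 44
after view 2 [y-axis, 8 of 16 cells solid] → remaining = 24
after view 3 [z-axis, 8 of 16 cells solid] → remaining = 12

voxel count = 12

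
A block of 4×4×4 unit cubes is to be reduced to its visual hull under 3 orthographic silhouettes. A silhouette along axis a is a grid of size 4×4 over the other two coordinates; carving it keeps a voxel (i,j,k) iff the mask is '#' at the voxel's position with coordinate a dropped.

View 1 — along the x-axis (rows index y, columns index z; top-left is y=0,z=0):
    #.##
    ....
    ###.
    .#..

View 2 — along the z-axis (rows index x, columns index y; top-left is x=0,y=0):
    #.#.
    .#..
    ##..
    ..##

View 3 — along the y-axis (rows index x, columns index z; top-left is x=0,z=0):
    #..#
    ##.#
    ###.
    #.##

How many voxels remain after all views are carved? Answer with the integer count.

start: 4×4×4 = 64 voxels
V1 x: intersect with YZ mask (7 set) -- 28 left
V2 z: intersect with XY mask (7 set) -- 13 left
V3 y: intersect with XZ mask (11 set) -- 7 left

7 voxels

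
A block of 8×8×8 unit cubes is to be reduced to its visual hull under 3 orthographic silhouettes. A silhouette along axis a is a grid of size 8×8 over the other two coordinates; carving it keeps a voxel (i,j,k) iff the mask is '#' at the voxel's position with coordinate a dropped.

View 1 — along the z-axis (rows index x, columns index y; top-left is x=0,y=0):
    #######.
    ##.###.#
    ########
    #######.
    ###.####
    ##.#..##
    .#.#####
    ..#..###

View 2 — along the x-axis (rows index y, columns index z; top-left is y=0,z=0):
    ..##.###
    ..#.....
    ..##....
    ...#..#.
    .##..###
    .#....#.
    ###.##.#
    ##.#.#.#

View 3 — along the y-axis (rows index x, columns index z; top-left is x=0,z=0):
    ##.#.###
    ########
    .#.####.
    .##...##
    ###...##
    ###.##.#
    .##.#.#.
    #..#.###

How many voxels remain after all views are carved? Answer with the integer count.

|visual hull| = 121

initial block: 8^3 = 512
after view 1 [z-axis, 50 of 64 cells solid] → remaining = 400
after view 2 [x-axis, 28 of 64 cells solid] → remaining = 175
after view 3 [y-axis, 43 of 64 cells solid] → remaining = 121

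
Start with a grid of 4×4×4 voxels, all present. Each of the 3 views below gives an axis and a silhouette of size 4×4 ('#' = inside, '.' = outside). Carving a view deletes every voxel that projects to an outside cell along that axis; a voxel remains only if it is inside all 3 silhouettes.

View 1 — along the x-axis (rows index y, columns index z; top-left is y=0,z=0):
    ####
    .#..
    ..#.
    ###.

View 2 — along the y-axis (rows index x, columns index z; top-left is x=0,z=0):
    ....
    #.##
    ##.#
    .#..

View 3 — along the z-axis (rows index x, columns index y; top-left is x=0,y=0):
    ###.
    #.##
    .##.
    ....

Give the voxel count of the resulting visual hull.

remaining voxels: 7

before carving: 64 voxels (4×4×4)
step 1: project along x, AND mask (9/16) → |grid| = 36
step 2: project along y, AND mask (7/16) → |grid| = 15
step 3: project along z, AND mask (8/16) → |grid| = 7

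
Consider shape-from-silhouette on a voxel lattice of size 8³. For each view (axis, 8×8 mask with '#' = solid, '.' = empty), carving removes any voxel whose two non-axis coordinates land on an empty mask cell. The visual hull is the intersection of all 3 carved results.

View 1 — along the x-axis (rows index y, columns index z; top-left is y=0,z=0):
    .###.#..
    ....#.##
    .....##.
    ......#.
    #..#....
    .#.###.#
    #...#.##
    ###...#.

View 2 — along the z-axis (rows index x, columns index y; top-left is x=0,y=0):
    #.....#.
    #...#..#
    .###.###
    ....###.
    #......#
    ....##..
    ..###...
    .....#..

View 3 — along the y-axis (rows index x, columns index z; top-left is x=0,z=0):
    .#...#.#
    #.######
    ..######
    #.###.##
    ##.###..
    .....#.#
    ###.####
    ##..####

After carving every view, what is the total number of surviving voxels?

50 voxels

start: 8×8×8 = 512 voxels
V1 x: intersect with YZ mask (25 set) -- 200 left
V2 z: intersect with XY mask (22 set) -- 73 left
V3 y: intersect with XZ mask (42 set) -- 50 left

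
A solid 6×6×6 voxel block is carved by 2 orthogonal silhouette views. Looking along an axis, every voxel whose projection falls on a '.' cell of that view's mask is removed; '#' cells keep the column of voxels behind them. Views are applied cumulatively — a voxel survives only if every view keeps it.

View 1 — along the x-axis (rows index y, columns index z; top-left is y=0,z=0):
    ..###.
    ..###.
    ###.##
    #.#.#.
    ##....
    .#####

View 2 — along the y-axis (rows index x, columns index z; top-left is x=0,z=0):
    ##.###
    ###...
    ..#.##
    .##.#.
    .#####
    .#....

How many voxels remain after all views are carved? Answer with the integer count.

voxel count = 73

full grid |V| = 216
carve view 1 (along x, YZ-mask fill 21/36): 126 voxels remain
carve view 2 (along y, XZ-mask fill 20/36): 73 voxels remain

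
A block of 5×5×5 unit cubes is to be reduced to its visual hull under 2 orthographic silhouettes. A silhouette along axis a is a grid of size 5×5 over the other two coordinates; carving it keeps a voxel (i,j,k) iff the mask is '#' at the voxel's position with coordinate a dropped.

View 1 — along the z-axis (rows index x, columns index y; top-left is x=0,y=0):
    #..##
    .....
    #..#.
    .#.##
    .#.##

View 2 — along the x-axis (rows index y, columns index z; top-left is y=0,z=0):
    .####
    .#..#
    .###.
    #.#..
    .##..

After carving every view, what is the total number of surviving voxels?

start: 5×5×5 = 125 voxels
step 1: project along z, AND mask (11/25) → |grid| = 55
step 2: project along x, AND mask (13/25) → |grid| = 26

voxel count = 26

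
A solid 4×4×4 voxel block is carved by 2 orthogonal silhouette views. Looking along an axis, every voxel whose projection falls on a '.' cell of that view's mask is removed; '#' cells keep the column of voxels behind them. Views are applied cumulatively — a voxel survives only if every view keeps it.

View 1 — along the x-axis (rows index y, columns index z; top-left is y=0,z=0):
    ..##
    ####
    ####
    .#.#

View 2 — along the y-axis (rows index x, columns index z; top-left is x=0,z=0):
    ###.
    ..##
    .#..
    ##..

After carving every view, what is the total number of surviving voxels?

full grid |V| = 64
step 1: project along x, AND mask (12/16) → |grid| = 48
step 2: project along y, AND mask (8/16) → |grid| = 23

voxel count = 23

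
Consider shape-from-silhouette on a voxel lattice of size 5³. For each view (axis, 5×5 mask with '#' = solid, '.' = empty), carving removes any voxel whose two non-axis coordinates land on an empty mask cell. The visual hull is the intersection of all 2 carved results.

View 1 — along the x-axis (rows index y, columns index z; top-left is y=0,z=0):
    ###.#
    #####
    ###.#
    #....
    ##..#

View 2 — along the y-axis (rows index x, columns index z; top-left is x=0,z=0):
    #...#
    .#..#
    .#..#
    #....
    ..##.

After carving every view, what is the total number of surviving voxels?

start: 5×5×5 = 125 voxels
[1] x-view keeps 17 columns → grid now 85
[2] y-view keeps 9 columns → grid now 34

voxel count = 34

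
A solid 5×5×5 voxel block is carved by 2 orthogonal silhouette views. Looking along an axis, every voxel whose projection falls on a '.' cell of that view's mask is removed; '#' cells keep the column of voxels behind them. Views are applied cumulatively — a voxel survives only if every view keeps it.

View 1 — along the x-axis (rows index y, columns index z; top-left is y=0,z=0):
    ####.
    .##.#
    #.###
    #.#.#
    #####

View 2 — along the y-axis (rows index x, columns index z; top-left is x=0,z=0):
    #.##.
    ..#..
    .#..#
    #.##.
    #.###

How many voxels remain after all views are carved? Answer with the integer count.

voxel count = 52

before carving: 125 voxels (5×5×5)
step 1: project along x, AND mask (19/25) → |grid| = 95
step 2: project along y, AND mask (13/25) → |grid| = 52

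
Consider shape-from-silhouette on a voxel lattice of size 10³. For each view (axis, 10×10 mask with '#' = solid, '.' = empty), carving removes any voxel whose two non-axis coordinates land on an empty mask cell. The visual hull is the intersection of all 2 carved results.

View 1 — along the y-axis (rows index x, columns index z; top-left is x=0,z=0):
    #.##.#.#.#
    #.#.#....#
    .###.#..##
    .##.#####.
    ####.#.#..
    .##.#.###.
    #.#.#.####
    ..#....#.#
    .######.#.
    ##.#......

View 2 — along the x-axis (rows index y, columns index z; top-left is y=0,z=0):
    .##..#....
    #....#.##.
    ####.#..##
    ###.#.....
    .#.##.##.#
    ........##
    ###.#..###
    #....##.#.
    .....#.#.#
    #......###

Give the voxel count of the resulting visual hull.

voxel count = 244

before carving: 1000 voxels (10×10×10)
step 1: project along y, AND mask (55/100) → |grid| = 550
step 2: project along x, AND mask (44/100) → |grid| = 244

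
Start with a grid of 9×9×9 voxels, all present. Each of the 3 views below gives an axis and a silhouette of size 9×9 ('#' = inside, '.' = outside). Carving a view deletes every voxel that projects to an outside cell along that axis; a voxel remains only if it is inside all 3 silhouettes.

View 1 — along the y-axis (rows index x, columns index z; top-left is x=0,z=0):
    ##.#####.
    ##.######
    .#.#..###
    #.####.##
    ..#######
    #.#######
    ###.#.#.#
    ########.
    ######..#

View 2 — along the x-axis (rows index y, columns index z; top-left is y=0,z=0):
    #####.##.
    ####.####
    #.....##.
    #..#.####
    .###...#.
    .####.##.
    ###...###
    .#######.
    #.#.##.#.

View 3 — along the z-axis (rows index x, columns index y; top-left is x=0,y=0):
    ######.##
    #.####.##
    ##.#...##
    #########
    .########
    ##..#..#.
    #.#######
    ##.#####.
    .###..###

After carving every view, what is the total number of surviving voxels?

remaining voxels: 278

before carving: 729 voxels (9×9×9)
step 1: project along y, AND mask (63/81) → |grid| = 567
step 2: project along x, AND mask (52/81) → |grid| = 361
step 3: project along z, AND mask (62/81) → |grid| = 278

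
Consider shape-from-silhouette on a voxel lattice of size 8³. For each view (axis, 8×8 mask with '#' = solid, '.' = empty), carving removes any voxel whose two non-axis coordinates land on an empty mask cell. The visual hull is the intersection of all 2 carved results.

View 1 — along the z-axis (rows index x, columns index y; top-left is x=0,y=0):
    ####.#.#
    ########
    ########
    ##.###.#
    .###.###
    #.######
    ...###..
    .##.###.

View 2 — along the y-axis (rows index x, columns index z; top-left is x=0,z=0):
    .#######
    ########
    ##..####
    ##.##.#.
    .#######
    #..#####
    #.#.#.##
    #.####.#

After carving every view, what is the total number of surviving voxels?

before carving: 512 voxels (8×8×8)
step 1: project along z, AND mask (49/64) → |grid| = 392
step 2: project along y, AND mask (50/64) → |grid| = 313

remaining voxels: 313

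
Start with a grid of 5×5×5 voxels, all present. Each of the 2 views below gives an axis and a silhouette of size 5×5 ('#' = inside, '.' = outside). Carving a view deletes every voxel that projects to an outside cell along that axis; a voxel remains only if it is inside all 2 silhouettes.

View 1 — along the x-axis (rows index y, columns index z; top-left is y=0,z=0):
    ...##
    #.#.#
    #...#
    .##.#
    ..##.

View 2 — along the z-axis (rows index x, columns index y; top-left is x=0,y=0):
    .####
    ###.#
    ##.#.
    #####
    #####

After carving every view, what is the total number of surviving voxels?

remaining voxels: 51

full grid |V| = 125
  1. axis=0 (YZ plane), |mask|=12  ⇒  voxels=60
  2. axis=2 (XY plane), |mask|=21  ⇒  voxels=51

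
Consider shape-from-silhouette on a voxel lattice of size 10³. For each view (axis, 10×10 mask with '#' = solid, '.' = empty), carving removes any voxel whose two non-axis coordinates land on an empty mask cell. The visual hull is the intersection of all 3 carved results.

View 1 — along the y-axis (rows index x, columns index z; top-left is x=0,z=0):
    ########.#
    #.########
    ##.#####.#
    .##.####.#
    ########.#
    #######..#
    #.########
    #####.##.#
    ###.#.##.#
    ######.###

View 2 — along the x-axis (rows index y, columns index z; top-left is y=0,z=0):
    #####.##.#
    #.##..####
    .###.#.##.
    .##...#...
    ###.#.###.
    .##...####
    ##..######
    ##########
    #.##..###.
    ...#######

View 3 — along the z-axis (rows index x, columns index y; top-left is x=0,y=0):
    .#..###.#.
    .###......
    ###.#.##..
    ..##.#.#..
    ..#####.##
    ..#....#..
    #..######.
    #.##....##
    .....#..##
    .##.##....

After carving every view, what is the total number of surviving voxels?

full grid |V| = 1000
step 1: project along y, AND mask (83/100) → |grid| = 830
step 2: project along x, AND mask (68/100) → |grid| = 558
step 3: project along z, AND mask (46/100) → |grid| = 250

250 voxels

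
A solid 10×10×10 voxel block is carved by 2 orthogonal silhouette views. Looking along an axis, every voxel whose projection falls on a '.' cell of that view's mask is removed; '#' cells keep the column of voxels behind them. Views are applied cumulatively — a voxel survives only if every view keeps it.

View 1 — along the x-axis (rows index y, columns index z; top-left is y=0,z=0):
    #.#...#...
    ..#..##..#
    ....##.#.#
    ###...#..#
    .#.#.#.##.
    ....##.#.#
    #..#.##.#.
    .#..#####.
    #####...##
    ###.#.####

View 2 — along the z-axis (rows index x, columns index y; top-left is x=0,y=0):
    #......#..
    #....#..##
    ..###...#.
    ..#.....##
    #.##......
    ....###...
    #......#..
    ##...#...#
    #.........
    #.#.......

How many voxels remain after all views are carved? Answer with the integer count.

voxel count = 135

full grid |V| = 1000
step 1: project along x, AND mask (51/100) → |grid| = 510
step 2: project along z, AND mask (28/100) → |grid| = 135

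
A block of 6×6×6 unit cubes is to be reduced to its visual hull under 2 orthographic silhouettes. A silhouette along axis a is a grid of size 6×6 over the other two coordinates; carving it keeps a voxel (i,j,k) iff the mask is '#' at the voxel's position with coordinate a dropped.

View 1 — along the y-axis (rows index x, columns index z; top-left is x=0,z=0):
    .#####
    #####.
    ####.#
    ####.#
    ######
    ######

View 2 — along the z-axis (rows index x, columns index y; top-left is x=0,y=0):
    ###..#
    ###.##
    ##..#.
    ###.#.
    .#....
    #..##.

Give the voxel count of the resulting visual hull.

remaining voxels: 104

before carving: 216 voxels (6×6×6)
V1 y: intersect with XZ mask (32 set) -- 192 left
V2 z: intersect with XY mask (20 set) -- 104 left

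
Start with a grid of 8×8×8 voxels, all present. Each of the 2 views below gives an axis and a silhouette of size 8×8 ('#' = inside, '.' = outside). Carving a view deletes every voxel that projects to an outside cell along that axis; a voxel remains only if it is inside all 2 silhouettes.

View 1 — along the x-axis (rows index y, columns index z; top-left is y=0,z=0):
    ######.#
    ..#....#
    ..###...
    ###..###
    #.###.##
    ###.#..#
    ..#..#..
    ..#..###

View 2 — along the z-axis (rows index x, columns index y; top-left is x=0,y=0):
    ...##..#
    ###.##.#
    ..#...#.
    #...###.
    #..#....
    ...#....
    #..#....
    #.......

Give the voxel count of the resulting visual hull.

start: 8×8×8 = 512 voxels
after view 1 [x-axis, 35 of 64 cells solid] → remaining = 280
after view 2 [z-axis, 21 of 64 cells solid] → remaining = 107

|visual hull| = 107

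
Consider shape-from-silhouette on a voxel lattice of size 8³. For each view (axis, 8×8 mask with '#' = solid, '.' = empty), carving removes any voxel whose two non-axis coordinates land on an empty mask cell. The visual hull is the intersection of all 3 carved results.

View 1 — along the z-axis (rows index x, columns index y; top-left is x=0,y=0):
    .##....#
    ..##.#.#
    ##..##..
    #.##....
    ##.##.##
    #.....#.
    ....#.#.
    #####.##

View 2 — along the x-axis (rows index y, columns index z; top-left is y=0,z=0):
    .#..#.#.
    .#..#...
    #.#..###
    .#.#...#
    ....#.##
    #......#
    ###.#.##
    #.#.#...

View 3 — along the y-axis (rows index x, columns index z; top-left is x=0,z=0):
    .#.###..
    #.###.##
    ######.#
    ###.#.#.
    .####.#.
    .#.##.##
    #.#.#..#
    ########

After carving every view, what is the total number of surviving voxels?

voxel count = 83

before carving: 512 voxels (8×8×8)
V1 z: intersect with XY mask (31 set) -- 248 left
V2 x: intersect with YZ mask (27 set) -- 107 left
V3 y: intersect with XZ mask (44 set) -- 83 left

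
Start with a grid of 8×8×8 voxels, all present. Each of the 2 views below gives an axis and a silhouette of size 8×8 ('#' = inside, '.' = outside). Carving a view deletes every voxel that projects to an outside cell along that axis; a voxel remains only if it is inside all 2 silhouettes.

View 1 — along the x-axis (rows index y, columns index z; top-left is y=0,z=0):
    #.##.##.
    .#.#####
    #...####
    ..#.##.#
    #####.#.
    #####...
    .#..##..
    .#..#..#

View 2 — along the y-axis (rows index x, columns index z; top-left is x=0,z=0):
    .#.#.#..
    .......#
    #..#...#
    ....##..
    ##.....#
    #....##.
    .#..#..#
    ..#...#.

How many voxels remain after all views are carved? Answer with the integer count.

start: 8×8×8 = 512 voxels
  1. axis=0 (YZ plane), |mask|=37  ⇒  voxels=296
  2. axis=1 (XZ plane), |mask|=20  ⇒  voxels=92

|visual hull| = 92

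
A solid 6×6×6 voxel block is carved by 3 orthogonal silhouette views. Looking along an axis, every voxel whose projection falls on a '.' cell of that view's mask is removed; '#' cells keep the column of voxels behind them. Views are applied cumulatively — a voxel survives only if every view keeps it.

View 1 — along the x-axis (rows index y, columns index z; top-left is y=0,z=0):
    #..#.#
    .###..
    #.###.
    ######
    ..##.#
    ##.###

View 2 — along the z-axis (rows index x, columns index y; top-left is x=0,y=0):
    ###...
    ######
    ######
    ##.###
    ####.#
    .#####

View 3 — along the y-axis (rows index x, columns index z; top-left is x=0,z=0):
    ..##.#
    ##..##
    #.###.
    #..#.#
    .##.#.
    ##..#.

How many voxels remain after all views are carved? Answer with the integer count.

before carving: 216 voxels (6×6×6)
carve view 1 (along x, YZ-mask fill 24/36): 144 voxels remain
carve view 2 (along z, XY-mask fill 30/36): 120 voxels remain
carve view 3 (along y, XZ-mask fill 20/36): 67 voxels remain

67 voxels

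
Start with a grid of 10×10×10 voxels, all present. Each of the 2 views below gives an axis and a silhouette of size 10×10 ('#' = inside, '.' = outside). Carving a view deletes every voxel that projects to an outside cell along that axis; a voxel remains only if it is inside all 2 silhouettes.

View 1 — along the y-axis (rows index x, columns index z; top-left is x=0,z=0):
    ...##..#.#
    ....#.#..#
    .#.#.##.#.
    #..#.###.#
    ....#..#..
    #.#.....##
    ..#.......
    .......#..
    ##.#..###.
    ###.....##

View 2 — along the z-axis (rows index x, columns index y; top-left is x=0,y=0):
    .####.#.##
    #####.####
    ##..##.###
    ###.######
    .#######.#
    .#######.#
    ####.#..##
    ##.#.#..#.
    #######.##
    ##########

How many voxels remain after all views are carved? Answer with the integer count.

308 voxels

initial block: 10^3 = 1000
carve view 1 (along y, XZ-mask fill 37/100): 370 voxels remain
carve view 2 (along z, XY-mask fill 79/100): 308 voxels remain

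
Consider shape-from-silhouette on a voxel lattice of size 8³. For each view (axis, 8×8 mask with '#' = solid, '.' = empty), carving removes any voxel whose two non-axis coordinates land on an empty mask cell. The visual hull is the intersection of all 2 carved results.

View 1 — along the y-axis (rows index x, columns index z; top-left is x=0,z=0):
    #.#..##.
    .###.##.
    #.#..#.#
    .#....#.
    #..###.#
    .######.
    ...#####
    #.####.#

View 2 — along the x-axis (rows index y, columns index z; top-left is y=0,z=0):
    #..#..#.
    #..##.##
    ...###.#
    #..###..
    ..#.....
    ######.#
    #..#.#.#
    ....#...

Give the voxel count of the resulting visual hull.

before carving: 512 voxels (8×8×8)
carve view 1 (along y, XZ-mask fill 37/64): 296 voxels remain
carve view 2 (along x, YZ-mask fill 29/64): 137 voxels remain

voxel count = 137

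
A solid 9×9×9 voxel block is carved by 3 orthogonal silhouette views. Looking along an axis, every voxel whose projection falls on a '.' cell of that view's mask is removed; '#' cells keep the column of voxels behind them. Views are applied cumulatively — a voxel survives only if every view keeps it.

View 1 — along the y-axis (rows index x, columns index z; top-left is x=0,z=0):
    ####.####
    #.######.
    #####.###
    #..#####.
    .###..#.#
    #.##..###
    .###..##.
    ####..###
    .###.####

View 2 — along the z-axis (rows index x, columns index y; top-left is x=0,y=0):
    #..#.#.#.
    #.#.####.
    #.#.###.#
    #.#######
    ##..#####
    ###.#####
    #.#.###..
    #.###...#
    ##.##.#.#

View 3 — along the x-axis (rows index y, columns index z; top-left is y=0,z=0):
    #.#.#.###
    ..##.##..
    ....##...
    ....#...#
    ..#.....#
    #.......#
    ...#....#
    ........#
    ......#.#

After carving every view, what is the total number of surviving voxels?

|visual hull| = 105

full grid |V| = 729
carve view 1 (along y, XZ-mask fill 59/81): 531 voxels remain
carve view 2 (along z, XY-mask fill 55/81): 355 voxels remain
carve view 3 (along x, YZ-mask fill 23/81): 105 voxels remain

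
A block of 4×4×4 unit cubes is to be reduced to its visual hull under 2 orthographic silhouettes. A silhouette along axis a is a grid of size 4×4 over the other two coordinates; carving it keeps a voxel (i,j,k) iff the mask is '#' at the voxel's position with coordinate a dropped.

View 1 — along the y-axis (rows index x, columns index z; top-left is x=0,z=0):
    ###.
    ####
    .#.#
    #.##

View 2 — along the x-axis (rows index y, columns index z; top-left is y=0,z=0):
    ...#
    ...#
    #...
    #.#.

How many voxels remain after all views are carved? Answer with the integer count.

15 voxels

initial block: 4^3 = 64
V1 y: intersect with XZ mask (12 set) -- 48 left
V2 x: intersect with YZ mask (5 set) -- 15 left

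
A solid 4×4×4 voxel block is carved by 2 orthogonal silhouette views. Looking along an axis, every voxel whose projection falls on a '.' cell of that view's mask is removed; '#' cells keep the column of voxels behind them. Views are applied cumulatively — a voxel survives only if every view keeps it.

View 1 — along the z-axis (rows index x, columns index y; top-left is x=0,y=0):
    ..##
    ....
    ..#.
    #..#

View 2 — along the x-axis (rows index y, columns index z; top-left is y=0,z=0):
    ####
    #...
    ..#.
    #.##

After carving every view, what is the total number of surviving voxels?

12 voxels

before carving: 64 voxels (4×4×4)
step 1: project along z, AND mask (5/16) → |grid| = 20
step 2: project along x, AND mask (9/16) → |grid| = 12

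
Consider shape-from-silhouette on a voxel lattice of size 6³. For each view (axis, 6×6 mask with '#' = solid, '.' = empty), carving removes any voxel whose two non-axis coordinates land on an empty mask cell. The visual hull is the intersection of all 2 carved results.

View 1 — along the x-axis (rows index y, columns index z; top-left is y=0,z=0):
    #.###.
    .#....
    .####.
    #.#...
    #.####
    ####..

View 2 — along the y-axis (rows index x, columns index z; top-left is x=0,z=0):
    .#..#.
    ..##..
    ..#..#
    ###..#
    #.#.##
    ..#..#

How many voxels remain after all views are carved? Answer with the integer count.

voxel count = 53

before carving: 216 voxels (6×6×6)
  1. axis=0 (YZ plane), |mask|=20  ⇒  voxels=120
  2. axis=1 (XZ plane), |mask|=16  ⇒  voxels=53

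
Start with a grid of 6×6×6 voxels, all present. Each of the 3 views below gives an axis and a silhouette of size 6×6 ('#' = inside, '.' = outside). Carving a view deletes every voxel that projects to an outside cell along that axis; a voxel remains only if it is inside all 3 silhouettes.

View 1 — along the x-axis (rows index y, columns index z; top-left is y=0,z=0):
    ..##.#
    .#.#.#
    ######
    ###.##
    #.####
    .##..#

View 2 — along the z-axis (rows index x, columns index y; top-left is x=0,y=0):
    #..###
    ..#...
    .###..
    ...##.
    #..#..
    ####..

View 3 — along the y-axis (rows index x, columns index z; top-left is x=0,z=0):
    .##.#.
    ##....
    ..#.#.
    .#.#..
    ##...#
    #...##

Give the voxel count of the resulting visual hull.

full grid |V| = 216
  1. axis=0 (YZ plane), |mask|=25  ⇒  voxels=150
  2. axis=2 (XY plane), |mask|=16  ⇒  voxels=71
  3. axis=1 (XZ plane), |mask|=15  ⇒  voxels=28

voxel count = 28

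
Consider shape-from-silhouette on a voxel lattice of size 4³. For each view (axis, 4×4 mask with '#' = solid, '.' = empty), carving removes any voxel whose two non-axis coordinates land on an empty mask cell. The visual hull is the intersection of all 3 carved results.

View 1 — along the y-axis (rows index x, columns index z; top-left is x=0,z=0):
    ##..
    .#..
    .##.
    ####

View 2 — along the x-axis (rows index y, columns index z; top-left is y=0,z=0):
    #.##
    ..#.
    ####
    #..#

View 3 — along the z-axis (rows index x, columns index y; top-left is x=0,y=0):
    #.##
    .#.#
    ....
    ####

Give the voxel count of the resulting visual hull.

|visual hull| = 14

start: 4×4×4 = 64 voxels
step 1: project along y, AND mask (9/16) → |grid| = 36
step 2: project along x, AND mask (10/16) → |grid| = 19
step 3: project along z, AND mask (9/16) → |grid| = 14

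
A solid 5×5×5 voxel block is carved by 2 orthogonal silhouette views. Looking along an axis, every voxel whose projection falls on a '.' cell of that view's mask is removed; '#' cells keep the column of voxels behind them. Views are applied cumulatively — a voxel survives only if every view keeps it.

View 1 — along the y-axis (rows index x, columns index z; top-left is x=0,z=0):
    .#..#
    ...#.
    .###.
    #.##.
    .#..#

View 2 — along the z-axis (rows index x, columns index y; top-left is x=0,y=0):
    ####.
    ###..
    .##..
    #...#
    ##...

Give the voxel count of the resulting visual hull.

|visual hull| = 27

before carving: 125 voxels (5×5×5)
after view 1 [y-axis, 11 of 25 cells solid] → remaining = 55
after view 2 [z-axis, 13 of 25 cells solid] → remaining = 27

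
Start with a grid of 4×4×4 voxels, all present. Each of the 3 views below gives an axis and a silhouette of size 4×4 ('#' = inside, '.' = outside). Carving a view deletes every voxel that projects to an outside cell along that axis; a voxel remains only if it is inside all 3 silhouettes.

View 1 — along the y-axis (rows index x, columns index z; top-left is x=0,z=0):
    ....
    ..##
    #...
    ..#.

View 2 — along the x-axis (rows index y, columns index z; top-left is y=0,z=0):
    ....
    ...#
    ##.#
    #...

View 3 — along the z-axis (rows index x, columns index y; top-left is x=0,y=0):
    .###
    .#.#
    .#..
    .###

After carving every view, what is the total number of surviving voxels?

initial block: 4^3 = 64
after view 1 [y-axis, 4 of 16 cells solid] → remaining = 16
after view 2 [x-axis, 5 of 16 cells solid] → remaining = 4
after view 3 [z-axis, 9 of 16 cells solid] → remaining = 1

remaining voxels: 1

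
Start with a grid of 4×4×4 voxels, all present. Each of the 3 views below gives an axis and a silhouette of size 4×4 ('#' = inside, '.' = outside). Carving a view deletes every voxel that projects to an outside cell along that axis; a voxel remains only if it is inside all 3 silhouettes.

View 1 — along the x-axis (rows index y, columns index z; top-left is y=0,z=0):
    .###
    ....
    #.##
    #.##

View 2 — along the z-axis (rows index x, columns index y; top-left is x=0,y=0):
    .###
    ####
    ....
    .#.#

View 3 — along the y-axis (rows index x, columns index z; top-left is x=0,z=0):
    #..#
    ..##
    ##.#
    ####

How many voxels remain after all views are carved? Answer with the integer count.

full grid |V| = 64
carve view 1 (along x, YZ-mask fill 9/16): 36 voxels remain
carve view 2 (along z, XY-mask fill 9/16): 18 voxels remain
carve view 3 (along y, XZ-mask fill 11/16): 13 voxels remain

|visual hull| = 13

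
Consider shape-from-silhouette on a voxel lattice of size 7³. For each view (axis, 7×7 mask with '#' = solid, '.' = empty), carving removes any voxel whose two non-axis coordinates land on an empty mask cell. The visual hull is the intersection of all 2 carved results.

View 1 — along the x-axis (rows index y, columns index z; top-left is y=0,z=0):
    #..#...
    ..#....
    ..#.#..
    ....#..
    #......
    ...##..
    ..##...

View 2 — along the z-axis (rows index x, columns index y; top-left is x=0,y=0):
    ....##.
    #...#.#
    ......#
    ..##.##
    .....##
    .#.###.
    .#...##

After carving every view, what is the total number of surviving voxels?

remaining voxels: 31

initial block: 7^3 = 343
carve view 1 (along x, YZ-mask fill 11/49): 77 voxels remain
carve view 2 (along z, XY-mask fill 19/49): 31 voxels remain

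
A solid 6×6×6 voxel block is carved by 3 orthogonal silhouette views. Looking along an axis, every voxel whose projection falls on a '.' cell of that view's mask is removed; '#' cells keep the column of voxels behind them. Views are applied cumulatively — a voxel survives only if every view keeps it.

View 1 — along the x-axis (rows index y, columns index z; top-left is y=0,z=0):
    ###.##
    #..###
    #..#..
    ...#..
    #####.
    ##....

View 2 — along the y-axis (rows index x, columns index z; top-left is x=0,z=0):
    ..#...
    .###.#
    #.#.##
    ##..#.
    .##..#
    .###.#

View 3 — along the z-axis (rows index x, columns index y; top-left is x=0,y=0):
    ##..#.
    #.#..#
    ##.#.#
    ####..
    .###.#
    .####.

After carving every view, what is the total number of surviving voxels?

|visual hull| = 30

start: 6×6×6 = 216 voxels
[1] x-view keeps 19 columns → grid now 114
[2] y-view keeps 19 columns → grid now 54
[3] z-view keeps 22 columns → grid now 30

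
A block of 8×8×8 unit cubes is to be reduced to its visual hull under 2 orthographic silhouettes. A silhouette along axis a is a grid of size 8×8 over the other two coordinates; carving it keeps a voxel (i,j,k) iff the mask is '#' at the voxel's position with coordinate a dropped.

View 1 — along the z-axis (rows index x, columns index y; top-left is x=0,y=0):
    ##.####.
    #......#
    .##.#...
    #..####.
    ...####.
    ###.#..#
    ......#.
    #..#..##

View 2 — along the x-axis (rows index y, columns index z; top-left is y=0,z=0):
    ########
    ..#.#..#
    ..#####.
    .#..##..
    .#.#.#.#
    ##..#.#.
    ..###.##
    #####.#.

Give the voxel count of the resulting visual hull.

|visual hull| = 146

before carving: 512 voxels (8×8×8)
carve view 1 (along z, XY-mask fill 30/64): 240 voxels remain
carve view 2 (along x, YZ-mask fill 38/64): 146 voxels remain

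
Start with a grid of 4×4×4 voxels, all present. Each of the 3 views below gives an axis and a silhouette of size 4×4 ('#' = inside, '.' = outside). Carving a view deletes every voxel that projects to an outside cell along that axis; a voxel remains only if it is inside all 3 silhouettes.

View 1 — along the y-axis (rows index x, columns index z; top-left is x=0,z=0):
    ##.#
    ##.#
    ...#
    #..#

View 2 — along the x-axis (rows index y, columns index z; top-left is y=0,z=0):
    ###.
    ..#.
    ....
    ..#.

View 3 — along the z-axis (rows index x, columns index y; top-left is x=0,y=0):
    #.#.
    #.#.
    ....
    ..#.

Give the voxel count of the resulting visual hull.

|visual hull| = 4

initial block: 4^3 = 64
step 1: project along y, AND mask (9/16) → |grid| = 36
step 2: project along x, AND mask (5/16) → |grid| = 5
step 3: project along z, AND mask (5/16) → |grid| = 4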